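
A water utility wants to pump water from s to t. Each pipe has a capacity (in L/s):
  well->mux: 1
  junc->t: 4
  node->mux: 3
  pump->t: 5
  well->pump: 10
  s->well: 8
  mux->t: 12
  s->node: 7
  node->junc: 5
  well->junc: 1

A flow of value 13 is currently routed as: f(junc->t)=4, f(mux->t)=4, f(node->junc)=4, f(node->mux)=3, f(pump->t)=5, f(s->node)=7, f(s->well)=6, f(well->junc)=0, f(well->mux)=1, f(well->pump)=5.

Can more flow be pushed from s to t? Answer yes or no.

No

Residual reachable from s: {junc, node, pump, s, well}; t is not reachable.
Saturated cut: well->mux, node->mux, pump->t, junc->t with total capacity 13 = current flow value. Flow is maximum.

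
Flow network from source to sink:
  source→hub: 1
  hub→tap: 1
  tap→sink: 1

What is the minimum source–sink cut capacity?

Max flow = 1 (via 1 augmenting path).
In the residual at optimum, the set reachable from source is {source}.
Cut edges: source→hub (cap 1). Sum = 1.

1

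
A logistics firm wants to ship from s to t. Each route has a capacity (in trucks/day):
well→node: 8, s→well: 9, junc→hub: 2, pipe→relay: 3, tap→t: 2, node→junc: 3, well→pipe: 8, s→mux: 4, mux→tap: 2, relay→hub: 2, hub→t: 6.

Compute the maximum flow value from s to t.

6

Augment s→mux→tap→t: bottleneck 2. Total 2.
Augment s→well→node→junc→hub→t: bottleneck 2. Total 4.
Augment s→well→pipe→relay→hub→t: bottleneck 2. Total 6.
No augmenting path remains in the residual graph.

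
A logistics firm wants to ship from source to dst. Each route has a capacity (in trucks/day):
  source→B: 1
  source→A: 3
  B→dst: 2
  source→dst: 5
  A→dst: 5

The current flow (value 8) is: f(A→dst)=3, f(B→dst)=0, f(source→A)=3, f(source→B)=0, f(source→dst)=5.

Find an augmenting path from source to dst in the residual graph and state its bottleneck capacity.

source→B→dst, bottleneck 1

Residual along source→B→dst: source→B: 1, B→dst: 2.
Bottleneck = min = 1.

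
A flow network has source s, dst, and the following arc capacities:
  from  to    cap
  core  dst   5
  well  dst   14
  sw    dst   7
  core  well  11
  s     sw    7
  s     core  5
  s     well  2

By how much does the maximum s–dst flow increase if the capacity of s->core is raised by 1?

Original max flow = 14.
After raising cap(s->core), augmenting paths through that edge carry 1 more unit.
New max flow = 15. Increase = 1.

1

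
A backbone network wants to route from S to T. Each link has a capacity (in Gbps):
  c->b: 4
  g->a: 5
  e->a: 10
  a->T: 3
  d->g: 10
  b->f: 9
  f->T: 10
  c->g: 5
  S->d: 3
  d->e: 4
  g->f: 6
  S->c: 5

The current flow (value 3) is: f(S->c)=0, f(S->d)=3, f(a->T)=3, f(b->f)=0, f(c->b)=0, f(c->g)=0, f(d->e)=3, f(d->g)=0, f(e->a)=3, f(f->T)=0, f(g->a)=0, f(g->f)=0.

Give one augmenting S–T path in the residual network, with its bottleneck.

S->c->g->f->T, bottleneck 5

Residual along S->c->g->f->T: S->c: 5, c->g: 5, g->f: 6, f->T: 10.
Bottleneck = min = 5.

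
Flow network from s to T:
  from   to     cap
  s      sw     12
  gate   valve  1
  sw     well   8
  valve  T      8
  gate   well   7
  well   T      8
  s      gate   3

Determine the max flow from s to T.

9

Augment s→sw→well→T: bottleneck 8. Total 8.
Augment s→gate→valve→T: bottleneck 1. Total 9.
No augmenting path remains in the residual graph.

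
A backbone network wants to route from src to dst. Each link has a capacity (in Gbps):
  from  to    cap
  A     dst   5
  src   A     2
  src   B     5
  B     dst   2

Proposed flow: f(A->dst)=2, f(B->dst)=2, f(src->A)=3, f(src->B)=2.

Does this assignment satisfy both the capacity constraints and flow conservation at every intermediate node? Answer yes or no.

No

Capacity violated on src->A: flow 3 > capacity 2.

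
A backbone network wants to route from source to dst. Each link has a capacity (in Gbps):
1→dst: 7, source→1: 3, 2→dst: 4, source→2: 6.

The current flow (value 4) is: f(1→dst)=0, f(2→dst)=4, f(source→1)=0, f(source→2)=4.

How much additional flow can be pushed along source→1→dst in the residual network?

3

Residual capacities along the path: source→1: 3, 1→dst: 7.
Minimum is 3.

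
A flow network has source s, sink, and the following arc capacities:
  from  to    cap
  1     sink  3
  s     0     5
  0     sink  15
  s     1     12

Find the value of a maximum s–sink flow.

8

Augment s→0→sink: bottleneck 5. Total 5.
Augment s→1→sink: bottleneck 3. Total 8.
No augmenting path remains in the residual graph.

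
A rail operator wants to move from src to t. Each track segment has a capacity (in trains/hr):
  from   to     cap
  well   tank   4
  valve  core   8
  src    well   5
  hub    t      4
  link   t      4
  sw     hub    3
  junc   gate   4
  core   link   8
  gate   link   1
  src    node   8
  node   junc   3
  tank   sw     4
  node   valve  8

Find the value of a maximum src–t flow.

Augment src→node→junc→gate→link→t: bottleneck 1. Total 1.
Augment src→node→valve→core→link→t: bottleneck 3. Total 4.
Augment src→well→tank→sw→hub→t: bottleneck 3. Total 7.
No augmenting path remains in the residual graph.

7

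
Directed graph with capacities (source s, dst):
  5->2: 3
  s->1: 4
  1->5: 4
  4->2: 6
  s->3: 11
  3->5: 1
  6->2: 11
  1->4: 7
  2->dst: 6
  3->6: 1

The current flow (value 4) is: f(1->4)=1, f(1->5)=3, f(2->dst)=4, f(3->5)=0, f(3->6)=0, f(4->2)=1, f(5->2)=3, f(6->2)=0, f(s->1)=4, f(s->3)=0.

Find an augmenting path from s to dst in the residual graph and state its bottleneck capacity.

Residual along s->3->6->2->dst: s->3: 11, 3->6: 1, 6->2: 11, 2->dst: 2.
Bottleneck = min = 1.

s->3->6->2->dst, bottleneck 1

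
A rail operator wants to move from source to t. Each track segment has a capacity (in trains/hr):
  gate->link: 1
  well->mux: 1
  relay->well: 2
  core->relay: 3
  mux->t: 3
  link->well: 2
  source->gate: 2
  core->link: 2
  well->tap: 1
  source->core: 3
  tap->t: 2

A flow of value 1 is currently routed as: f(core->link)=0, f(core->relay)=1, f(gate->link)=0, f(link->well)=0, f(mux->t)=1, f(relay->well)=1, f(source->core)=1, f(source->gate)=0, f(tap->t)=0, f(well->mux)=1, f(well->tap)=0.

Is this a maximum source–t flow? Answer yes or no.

No

Residual path source->core->relay->well->tap->t has bottleneck 1 > 0.
Pushing 1 along it raises the flow to 2, so the given flow is not maximum.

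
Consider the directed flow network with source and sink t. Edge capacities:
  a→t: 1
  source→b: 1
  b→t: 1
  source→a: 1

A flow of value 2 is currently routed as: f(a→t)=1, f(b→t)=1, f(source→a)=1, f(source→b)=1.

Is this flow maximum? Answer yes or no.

Yes

Residual reachable from source: {source}; t is not reachable.
Saturated cut: source→a, source→b with total capacity 2 = current flow value. Flow is maximum.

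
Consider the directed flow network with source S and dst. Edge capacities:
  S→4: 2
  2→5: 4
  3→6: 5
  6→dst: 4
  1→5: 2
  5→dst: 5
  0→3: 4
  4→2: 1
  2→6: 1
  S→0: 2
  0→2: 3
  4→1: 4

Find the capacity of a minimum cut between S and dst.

4

Max flow = 4 (via 3 augmenting paths).
In the residual at optimum, the set reachable from S is {S}.
Cut edges: S→0 (cap 2), S→4 (cap 2). Sum = 4.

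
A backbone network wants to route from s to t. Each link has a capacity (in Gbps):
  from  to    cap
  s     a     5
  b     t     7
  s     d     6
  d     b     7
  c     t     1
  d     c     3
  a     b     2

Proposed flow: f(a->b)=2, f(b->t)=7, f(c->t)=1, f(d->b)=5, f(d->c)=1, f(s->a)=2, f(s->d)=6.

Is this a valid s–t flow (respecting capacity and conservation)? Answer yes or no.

Every edge has 0 ≤ f(e) ≤ cap(e).
At each intermediate node, inflow equals outflow.

Yes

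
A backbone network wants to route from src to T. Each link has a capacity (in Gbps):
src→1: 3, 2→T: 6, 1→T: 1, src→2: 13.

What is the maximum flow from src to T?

Augment src→2→T: bottleneck 6. Total 6.
Augment src→1→T: bottleneck 1. Total 7.
No augmenting path remains in the residual graph.

7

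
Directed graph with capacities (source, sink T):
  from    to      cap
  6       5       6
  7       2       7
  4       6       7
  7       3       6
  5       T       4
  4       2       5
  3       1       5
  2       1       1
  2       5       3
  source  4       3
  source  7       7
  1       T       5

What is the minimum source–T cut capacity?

9

Max flow = 9 (via 4 augmenting paths).
In the residual at optimum, the set reachable from source is {1, 2, 3, 4, 5, 6, 7, source}.
Cut edges: 1→T (cap 5), 5→T (cap 4). Sum = 9.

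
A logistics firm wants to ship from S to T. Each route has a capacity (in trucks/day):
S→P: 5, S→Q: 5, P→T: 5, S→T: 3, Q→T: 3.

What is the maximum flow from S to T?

Augment S→T: bottleneck 3. Total 3.
Augment S→P→T: bottleneck 5. Total 8.
Augment S→Q→T: bottleneck 3. Total 11.
No augmenting path remains in the residual graph.

11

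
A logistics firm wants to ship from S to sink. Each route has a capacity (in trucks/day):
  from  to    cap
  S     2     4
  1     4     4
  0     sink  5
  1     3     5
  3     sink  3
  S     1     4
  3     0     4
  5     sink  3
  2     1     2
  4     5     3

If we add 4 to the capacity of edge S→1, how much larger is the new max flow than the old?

2

Original max flow = 6.
After raising cap(S→1), augmenting paths through that edge carry 2 more units.
New max flow = 8. Increase = 2.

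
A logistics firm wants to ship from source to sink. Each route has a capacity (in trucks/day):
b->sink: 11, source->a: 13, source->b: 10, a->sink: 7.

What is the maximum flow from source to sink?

Augment source->b->sink: bottleneck 10. Total 10.
Augment source->a->sink: bottleneck 7. Total 17.
No augmenting path remains in the residual graph.

17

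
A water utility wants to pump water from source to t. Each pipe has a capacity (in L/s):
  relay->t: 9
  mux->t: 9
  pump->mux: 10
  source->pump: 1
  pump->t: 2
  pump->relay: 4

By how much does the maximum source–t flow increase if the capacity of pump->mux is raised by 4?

0

Original max flow = 1.
Edge pump->mux does not cross the min cut (source side {source}), so extra capacity there cannot help.
New max flow = 1. Increase = 0.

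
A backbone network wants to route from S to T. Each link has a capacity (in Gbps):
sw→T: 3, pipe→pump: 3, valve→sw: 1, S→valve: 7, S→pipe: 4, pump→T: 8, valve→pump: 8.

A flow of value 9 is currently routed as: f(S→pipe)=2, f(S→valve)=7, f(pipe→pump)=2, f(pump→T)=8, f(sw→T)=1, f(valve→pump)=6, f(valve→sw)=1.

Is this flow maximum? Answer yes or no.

Residual reachable from S: {S, pipe, pump, valve}; T is not reachable.
Saturated cut: valve→sw, pump→T with total capacity 9 = current flow value. Flow is maximum.

Yes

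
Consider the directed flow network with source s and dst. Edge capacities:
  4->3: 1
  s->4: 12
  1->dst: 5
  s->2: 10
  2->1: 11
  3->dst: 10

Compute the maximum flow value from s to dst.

6

Augment s->2->1->dst: bottleneck 5. Total 5.
Augment s->4->3->dst: bottleneck 1. Total 6.
No augmenting path remains in the residual graph.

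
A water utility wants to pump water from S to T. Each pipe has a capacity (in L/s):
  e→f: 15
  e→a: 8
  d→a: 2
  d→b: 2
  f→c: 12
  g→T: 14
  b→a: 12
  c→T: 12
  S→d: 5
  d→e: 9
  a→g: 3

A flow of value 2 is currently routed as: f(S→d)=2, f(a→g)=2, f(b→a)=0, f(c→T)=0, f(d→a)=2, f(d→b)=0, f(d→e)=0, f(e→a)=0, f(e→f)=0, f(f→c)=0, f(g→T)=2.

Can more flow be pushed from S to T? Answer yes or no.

Residual path S→d→e→f→c→T has bottleneck 3 > 0.
Pushing 3 along it raises the flow to 5, so the given flow is not maximum.

Yes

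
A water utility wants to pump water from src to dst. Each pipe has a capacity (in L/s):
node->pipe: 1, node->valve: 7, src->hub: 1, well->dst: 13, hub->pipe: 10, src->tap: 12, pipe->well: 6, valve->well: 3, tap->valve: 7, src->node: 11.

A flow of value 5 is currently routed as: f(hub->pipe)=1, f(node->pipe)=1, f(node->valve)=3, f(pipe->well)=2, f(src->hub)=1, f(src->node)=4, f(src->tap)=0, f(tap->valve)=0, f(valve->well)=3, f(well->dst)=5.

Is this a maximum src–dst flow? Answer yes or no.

Residual reachable from src: {node, src, tap, valve}; dst is not reachable.
Saturated cut: src->hub, node->pipe, valve->well with total capacity 5 = current flow value. Flow is maximum.

Yes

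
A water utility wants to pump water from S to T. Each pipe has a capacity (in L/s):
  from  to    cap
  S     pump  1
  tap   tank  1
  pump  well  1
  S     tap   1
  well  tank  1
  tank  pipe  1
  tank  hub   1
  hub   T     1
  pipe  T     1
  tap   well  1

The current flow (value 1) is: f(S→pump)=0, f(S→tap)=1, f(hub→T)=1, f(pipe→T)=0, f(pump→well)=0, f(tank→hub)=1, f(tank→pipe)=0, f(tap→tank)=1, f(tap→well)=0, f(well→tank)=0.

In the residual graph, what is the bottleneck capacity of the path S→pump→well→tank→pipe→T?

1

Residual capacities along the path: S→pump: 1, pump→well: 1, well→tank: 1, tank→pipe: 1, pipe→T: 1.
Minimum is 1.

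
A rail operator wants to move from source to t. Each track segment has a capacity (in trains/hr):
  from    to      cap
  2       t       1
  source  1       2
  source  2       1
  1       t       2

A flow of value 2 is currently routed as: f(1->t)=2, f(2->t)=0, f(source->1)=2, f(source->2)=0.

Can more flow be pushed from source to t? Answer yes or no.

Yes

Residual path source->2->t has bottleneck 1 > 0.
Pushing 1 along it raises the flow to 3, so the given flow is not maximum.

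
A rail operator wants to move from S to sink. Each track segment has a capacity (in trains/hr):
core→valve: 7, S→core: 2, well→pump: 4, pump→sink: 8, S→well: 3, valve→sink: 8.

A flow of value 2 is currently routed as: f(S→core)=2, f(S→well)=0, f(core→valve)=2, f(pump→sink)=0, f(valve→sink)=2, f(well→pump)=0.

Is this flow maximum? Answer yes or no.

Residual path S→well→pump→sink has bottleneck 3 > 0.
Pushing 3 along it raises the flow to 5, so the given flow is not maximum.

No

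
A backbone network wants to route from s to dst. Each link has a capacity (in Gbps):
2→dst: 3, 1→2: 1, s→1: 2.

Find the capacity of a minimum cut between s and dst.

1

Max flow = 1 (via 1 augmenting path).
In the residual at optimum, the set reachable from s is {1, s}.
Cut edges: 1→2 (cap 1). Sum = 1.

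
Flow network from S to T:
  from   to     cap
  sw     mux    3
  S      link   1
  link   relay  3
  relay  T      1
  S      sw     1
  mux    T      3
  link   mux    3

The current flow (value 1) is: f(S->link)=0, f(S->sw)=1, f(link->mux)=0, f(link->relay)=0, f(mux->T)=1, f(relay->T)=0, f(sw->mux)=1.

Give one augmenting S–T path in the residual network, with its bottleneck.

S->link->mux->T, bottleneck 1

Residual along S->link->mux->T: S->link: 1, link->mux: 3, mux->T: 2.
Bottleneck = min = 1.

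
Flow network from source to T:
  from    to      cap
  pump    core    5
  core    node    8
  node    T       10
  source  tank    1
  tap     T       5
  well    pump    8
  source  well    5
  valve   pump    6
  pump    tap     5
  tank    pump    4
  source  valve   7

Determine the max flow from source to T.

Augment source→tank→pump→tap→T: bottleneck 1. Total 1.
Augment source→valve→pump→tap→T: bottleneck 4. Total 5.
Augment source→valve→pump→core→node→T: bottleneck 2. Total 7.
Augment source→well→pump→core→node→T: bottleneck 3. Total 10.
No augmenting path remains in the residual graph.

10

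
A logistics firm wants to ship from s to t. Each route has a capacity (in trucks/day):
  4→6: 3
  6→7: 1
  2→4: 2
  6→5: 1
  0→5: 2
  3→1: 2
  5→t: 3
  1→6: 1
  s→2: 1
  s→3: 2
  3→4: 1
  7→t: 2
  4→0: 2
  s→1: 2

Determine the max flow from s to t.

3

Augment s→1→6→5→t: bottleneck 1. Total 1.
Augment s→2→4→0→5→t: bottleneck 1. Total 2.
Augment s→3→4→0→5→t: bottleneck 1. Total 3.
No augmenting path remains in the residual graph.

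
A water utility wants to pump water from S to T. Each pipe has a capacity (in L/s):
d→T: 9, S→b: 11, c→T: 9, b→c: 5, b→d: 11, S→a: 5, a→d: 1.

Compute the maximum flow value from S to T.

Augment S→b→c→T: bottleneck 5. Total 5.
Augment S→b→d→T: bottleneck 6. Total 11.
Augment S→a→d→T: bottleneck 1. Total 12.
No augmenting path remains in the residual graph.

12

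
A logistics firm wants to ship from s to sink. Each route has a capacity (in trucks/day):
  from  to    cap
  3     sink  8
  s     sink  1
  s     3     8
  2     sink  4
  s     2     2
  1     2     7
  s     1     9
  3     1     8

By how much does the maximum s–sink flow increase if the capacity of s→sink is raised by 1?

Original max flow = 13.
After raising cap(s→sink), augmenting paths through that edge carry 1 more unit.
New max flow = 14. Increase = 1.

1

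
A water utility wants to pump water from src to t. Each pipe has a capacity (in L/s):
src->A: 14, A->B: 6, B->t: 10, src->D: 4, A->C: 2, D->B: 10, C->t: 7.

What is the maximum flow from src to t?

Augment src->A->C->t: bottleneck 2. Total 2.
Augment src->A->B->t: bottleneck 6. Total 8.
Augment src->D->B->t: bottleneck 4. Total 12.
No augmenting path remains in the residual graph.

12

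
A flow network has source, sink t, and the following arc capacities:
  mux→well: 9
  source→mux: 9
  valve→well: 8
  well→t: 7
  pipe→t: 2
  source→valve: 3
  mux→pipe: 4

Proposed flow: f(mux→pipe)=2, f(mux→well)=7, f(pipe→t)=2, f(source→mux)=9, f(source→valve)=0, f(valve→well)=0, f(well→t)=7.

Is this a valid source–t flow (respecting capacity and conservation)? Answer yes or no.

Every edge has 0 ≤ f(e) ≤ cap(e).
At each intermediate node, inflow equals outflow.

Yes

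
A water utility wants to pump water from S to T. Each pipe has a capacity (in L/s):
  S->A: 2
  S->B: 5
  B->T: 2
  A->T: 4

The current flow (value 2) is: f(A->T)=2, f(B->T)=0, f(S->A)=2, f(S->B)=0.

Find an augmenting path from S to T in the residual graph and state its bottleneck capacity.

S->B->T, bottleneck 2

Residual along S->B->T: S->B: 5, B->T: 2.
Bottleneck = min = 2.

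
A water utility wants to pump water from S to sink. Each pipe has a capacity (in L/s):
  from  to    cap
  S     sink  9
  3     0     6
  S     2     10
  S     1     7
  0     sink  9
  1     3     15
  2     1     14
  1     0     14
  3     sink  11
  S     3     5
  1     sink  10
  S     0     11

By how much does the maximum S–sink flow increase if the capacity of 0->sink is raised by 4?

Original max flow = 39.
After raising cap(0->sink), augmenting paths through that edge carry 3 more units.
New max flow = 42. Increase = 3.

3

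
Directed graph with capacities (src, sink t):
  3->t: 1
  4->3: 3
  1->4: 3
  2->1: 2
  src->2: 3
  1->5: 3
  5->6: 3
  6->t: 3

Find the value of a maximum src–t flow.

2

Augment src->2->1->4->3->t: bottleneck 1. Total 1.
Augment src->2->1->5->6->t: bottleneck 1. Total 2.
No augmenting path remains in the residual graph.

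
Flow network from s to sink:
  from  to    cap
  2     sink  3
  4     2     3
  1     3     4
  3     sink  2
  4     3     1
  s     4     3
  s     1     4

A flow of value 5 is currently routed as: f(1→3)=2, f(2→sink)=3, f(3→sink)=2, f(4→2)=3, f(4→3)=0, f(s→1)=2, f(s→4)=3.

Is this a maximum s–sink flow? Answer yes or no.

Yes

Residual reachable from s: {1, 3, s}; sink is not reachable.
Saturated cut: s→4, 3→sink with total capacity 5 = current flow value. Flow is maximum.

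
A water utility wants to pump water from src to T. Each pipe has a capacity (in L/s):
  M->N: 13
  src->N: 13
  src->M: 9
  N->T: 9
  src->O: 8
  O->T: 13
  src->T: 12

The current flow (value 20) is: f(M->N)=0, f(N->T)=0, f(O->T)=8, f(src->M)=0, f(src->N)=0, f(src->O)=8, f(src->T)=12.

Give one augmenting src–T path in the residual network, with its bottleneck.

src->N->T, bottleneck 9

Residual along src->N->T: src->N: 13, N->T: 9.
Bottleneck = min = 9.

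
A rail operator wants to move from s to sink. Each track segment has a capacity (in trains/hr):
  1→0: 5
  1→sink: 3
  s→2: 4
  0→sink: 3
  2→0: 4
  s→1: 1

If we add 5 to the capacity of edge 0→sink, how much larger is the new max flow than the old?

Original max flow = 4.
After raising cap(0→sink), augmenting paths through that edge carry 1 more unit.
New max flow = 5. Increase = 1.

1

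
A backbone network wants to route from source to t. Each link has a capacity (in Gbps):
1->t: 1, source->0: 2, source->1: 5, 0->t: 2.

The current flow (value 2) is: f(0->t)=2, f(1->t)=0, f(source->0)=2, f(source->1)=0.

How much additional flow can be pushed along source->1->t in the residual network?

1

Residual capacities along the path: source->1: 5, 1->t: 1.
Minimum is 1.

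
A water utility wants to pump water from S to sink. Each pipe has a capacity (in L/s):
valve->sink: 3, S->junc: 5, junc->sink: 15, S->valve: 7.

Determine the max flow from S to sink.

Augment S->junc->sink: bottleneck 5. Total 5.
Augment S->valve->sink: bottleneck 3. Total 8.
No augmenting path remains in the residual graph.

8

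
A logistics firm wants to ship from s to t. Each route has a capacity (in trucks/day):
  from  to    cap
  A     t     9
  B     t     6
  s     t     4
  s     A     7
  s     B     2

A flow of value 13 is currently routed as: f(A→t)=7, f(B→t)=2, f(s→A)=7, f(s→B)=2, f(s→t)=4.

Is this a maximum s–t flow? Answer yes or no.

Residual reachable from s: {s}; t is not reachable.
Saturated cut: s→B, s→A, s→t with total capacity 13 = current flow value. Flow is maximum.

Yes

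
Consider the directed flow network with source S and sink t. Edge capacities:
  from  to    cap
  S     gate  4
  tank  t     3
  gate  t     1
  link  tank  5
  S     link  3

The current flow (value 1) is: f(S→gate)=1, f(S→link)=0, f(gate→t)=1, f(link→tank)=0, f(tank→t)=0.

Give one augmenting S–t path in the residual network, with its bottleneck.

Residual along S→link→tank→t: S→link: 3, link→tank: 5, tank→t: 3.
Bottleneck = min = 3.

S→link→tank→t, bottleneck 3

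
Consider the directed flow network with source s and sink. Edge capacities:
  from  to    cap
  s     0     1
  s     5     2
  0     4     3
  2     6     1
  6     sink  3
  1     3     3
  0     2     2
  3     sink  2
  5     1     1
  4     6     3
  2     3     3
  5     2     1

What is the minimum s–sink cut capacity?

Max flow = 3 (via 3 augmenting paths).
In the residual at optimum, the set reachable from s is {s}.
Cut edges: s→5 (cap 2), s→0 (cap 1). Sum = 3.

3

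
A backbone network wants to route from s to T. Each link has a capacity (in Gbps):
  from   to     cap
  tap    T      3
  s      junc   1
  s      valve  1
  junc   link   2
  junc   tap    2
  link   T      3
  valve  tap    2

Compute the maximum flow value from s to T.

2

Augment s->junc->link->T: bottleneck 1. Total 1.
Augment s->valve->tap->T: bottleneck 1. Total 2.
No augmenting path remains in the residual graph.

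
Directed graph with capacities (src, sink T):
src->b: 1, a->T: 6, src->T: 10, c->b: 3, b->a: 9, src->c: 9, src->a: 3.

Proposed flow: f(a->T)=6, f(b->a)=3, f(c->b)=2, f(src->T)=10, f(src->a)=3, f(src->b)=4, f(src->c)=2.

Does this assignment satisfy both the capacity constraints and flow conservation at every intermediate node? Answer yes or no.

No

Capacity violated on src->b: flow 4 > capacity 1.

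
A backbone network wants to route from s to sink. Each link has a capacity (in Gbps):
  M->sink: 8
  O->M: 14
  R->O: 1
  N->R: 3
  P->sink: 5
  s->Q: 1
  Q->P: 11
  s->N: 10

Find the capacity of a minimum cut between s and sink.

2

Max flow = 2 (via 2 augmenting paths).
In the residual at optimum, the set reachable from s is {N, R, s}.
Cut edges: R->O (cap 1), s->Q (cap 1). Sum = 2.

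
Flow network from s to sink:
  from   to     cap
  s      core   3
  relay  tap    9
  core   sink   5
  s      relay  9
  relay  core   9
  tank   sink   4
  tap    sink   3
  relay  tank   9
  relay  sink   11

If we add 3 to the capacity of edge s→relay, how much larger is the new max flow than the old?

3

Original max flow = 12.
After raising cap(s→relay), augmenting paths through that edge carry 3 more units.
New max flow = 15. Increase = 3.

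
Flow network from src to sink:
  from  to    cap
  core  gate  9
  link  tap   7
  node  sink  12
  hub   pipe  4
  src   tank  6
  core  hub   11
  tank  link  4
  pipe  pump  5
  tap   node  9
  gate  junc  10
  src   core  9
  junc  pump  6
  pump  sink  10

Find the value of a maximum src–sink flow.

Augment src→tank→link→tap→node→sink: bottleneck 4. Total 4.
Augment src→core→gate→junc→pump→sink: bottleneck 6. Total 10.
Augment src→core→hub→pipe→pump→sink: bottleneck 3. Total 13.
No augmenting path remains in the residual graph.

13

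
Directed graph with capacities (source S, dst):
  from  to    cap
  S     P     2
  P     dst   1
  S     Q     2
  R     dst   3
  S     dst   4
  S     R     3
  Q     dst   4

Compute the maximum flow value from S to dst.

Augment S→dst: bottleneck 4. Total 4.
Augment S→P→dst: bottleneck 1. Total 5.
Augment S→R→dst: bottleneck 3. Total 8.
Augment S→Q→dst: bottleneck 2. Total 10.
No augmenting path remains in the residual graph.

10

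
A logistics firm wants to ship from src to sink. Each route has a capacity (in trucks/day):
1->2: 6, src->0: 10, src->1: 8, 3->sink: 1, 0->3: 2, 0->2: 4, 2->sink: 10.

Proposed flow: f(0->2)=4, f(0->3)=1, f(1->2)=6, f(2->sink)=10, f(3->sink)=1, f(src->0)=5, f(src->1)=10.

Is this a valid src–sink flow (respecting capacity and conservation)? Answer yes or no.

No

Capacity violated on src->1: flow 10 > capacity 8.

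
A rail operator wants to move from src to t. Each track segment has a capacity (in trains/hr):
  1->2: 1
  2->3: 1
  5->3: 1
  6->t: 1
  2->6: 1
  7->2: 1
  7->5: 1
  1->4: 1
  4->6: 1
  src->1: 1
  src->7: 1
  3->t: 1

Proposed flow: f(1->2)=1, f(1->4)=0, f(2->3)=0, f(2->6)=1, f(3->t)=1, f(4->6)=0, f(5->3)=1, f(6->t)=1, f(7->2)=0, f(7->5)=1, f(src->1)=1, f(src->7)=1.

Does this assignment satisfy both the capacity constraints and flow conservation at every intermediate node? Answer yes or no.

Yes

Every edge has 0 ≤ f(e) ≤ cap(e).
At each intermediate node, inflow equals outflow.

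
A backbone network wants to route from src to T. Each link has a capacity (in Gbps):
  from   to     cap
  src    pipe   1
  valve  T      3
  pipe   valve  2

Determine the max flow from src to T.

1

Augment src→pipe→valve→T: bottleneck 1. Total 1.
No augmenting path remains in the residual graph.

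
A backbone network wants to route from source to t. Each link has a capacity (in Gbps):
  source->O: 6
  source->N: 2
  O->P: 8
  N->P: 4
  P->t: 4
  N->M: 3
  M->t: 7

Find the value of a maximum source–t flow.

6

Augment source->O->P->t: bottleneck 4. Total 4.
Augment source->N->M->t: bottleneck 2. Total 6.
No augmenting path remains in the residual graph.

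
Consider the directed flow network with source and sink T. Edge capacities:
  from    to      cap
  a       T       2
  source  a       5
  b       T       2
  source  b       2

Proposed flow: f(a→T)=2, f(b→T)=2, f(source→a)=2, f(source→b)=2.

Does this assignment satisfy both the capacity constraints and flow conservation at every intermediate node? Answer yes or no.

Every edge has 0 ≤ f(e) ≤ cap(e).
At each intermediate node, inflow equals outflow.

Yes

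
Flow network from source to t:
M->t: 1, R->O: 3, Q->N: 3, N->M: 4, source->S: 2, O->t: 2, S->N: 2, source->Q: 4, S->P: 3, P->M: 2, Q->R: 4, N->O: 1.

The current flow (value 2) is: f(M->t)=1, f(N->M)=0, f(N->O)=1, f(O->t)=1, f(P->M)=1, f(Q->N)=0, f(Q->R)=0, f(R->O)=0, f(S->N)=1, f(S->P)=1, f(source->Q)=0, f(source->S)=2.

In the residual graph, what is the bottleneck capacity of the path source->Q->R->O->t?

Residual capacities along the path: source->Q: 4, Q->R: 4, R->O: 3, O->t: 1.
Minimum is 1.

1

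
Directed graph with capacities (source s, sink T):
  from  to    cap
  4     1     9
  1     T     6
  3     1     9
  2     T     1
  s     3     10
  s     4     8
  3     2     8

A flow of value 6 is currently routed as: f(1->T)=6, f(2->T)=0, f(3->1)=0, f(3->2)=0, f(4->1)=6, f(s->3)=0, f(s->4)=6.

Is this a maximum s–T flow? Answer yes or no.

No

Residual path s->3->2->T has bottleneck 1 > 0.
Pushing 1 along it raises the flow to 7, so the given flow is not maximum.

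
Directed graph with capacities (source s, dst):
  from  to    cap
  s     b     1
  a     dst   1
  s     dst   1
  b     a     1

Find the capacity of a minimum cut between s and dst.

Max flow = 2 (via 2 augmenting paths).
In the residual at optimum, the set reachable from s is {s}.
Cut edges: s->b (cap 1), s->dst (cap 1). Sum = 2.

2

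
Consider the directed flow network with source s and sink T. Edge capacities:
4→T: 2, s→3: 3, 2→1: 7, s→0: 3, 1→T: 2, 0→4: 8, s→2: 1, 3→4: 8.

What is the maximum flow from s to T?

3

Augment s→2→1→T: bottleneck 1. Total 1.
Augment s→3→4→T: bottleneck 2. Total 3.
No augmenting path remains in the residual graph.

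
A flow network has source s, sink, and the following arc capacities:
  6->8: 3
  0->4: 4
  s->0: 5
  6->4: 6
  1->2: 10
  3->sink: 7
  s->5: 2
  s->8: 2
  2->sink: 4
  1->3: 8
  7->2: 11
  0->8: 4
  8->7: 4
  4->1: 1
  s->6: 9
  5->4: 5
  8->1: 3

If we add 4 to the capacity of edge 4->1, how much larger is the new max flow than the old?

Original max flow = 8.
After raising cap(4->1), augmenting paths through that edge carry 3 more units.
New max flow = 11. Increase = 3.

3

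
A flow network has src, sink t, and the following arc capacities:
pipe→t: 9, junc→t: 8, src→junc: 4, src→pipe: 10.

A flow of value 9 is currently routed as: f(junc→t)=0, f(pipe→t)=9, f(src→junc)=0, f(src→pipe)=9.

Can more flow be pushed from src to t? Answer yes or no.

Residual path src→junc→t has bottleneck 4 > 0.
Pushing 4 along it raises the flow to 13, so the given flow is not maximum.

Yes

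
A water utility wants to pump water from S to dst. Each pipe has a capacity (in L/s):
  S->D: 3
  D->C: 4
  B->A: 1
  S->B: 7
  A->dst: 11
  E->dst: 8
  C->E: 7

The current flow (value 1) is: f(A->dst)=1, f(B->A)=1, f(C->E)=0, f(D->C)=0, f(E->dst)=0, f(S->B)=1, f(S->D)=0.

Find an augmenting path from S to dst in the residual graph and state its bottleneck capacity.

Residual along S->D->C->E->dst: S->D: 3, D->C: 4, C->E: 7, E->dst: 8.
Bottleneck = min = 3.

S->D->C->E->dst, bottleneck 3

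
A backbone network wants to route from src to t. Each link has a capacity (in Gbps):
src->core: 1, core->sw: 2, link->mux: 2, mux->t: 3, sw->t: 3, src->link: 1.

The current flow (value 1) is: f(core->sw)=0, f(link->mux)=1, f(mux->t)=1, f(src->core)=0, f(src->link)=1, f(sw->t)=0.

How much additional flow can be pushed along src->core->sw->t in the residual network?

Residual capacities along the path: src->core: 1, core->sw: 2, sw->t: 3.
Minimum is 1.

1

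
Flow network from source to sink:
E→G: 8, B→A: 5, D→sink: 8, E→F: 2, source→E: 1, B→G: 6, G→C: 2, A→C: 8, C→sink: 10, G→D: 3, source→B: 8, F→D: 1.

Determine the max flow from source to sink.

Augment source→B→A→C→sink: bottleneck 5. Total 5.
Augment source→B→G→C→sink: bottleneck 2. Total 7.
Augment source→B→G→D→sink: bottleneck 1. Total 8.
Augment source→E→G→D→sink: bottleneck 1. Total 9.
No augmenting path remains in the residual graph.

9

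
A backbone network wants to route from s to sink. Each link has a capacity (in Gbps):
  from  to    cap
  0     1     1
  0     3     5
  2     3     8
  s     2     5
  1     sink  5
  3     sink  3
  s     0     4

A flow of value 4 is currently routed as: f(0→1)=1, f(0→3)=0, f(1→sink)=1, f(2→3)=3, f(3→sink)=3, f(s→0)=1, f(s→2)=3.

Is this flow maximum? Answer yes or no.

Residual reachable from s: {0, 2, 3, s}; sink is not reachable.
Saturated cut: 0→1, 3→sink with total capacity 4 = current flow value. Flow is maximum.

Yes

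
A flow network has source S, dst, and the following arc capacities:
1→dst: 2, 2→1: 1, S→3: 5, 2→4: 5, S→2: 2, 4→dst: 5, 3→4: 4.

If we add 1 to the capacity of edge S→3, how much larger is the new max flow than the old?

Original max flow = 6.
Edge S→3 does not cross the min cut (source side {3, S}), so extra capacity there cannot help.
New max flow = 6. Increase = 0.

0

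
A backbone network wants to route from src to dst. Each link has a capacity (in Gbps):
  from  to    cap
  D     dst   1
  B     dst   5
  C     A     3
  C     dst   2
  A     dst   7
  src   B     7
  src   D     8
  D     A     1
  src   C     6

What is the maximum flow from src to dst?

Augment src->C->dst: bottleneck 2. Total 2.
Augment src->D->dst: bottleneck 1. Total 3.
Augment src->B->dst: bottleneck 5. Total 8.
Augment src->C->A->dst: bottleneck 3. Total 11.
Augment src->D->A->dst: bottleneck 1. Total 12.
No augmenting path remains in the residual graph.

12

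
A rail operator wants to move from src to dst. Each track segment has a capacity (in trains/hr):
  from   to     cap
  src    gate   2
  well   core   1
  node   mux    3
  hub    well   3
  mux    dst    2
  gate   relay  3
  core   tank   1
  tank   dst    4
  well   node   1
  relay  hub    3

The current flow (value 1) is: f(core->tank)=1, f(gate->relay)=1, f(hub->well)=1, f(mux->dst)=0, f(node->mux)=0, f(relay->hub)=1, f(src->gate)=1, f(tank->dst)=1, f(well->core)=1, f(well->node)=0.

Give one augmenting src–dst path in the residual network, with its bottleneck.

Residual along src->gate->relay->hub->well->node->mux->dst: src->gate: 1, gate->relay: 2, relay->hub: 2, hub->well: 2, well->node: 1, node->mux: 3, mux->dst: 2.
Bottleneck = min = 1.

src->gate->relay->hub->well->node->mux->dst, bottleneck 1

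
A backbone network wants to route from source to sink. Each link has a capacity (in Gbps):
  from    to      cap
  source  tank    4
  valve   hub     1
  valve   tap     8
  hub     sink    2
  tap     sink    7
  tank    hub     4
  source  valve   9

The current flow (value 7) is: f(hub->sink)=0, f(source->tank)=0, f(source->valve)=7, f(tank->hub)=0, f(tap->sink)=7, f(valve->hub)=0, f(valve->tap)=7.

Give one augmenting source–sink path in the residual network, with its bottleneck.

source->valve->hub->sink, bottleneck 1

Residual along source->valve->hub->sink: source->valve: 2, valve->hub: 1, hub->sink: 2.
Bottleneck = min = 1.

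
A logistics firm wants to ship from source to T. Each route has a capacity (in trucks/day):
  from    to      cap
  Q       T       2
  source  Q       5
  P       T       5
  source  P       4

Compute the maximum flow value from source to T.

6

Augment source->Q->T: bottleneck 2. Total 2.
Augment source->P->T: bottleneck 4. Total 6.
No augmenting path remains in the residual graph.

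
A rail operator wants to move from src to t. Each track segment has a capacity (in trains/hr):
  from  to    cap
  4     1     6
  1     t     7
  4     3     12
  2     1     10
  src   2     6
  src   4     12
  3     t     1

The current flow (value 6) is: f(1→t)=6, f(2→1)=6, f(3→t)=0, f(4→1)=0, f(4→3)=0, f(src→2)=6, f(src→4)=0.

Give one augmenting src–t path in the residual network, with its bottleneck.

Residual along src→4→1→t: src→4: 12, 4→1: 6, 1→t: 1.
Bottleneck = min = 1.

src→4→1→t, bottleneck 1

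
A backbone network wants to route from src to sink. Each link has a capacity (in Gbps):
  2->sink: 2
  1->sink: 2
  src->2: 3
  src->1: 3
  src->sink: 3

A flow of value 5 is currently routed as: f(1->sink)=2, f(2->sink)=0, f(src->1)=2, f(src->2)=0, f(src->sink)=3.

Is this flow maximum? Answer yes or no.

No

Residual path src->2->sink has bottleneck 2 > 0.
Pushing 2 along it raises the flow to 7, so the given flow is not maximum.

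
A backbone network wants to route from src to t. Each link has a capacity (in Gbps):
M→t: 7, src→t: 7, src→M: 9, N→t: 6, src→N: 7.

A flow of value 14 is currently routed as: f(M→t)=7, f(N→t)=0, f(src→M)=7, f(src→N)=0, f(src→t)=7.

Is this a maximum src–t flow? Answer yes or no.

Residual path src→N→t has bottleneck 6 > 0.
Pushing 6 along it raises the flow to 20, so the given flow is not maximum.

No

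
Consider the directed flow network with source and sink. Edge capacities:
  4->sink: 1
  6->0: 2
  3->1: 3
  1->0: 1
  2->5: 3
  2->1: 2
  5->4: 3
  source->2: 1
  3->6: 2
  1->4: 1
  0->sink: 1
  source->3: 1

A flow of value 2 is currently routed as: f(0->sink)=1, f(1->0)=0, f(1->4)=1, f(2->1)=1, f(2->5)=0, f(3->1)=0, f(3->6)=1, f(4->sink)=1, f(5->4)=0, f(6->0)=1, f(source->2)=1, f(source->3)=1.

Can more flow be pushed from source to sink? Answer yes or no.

No

Residual reachable from source: {source}; sink is not reachable.
Saturated cut: source->3, source->2 with total capacity 2 = current flow value. Flow is maximum.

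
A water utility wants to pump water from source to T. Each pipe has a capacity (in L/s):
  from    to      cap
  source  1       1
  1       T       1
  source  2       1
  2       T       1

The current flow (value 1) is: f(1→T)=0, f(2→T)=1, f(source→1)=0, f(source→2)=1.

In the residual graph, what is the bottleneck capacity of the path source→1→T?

1

Residual capacities along the path: source→1: 1, 1→T: 1.
Minimum is 1.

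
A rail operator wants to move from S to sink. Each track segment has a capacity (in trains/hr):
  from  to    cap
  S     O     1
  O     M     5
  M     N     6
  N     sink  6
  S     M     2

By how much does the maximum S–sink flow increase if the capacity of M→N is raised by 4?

0

Original max flow = 3.
Edge M→N does not cross the min cut (source side {S}), so extra capacity there cannot help.
New max flow = 3. Increase = 0.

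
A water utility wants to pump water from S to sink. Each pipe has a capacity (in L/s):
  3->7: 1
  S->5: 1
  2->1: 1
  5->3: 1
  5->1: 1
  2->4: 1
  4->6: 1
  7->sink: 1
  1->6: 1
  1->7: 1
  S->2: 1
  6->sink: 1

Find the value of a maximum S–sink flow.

Augment S->2->4->6->sink: bottleneck 1. Total 1.
Augment S->5->1->7->sink: bottleneck 1. Total 2.
No augmenting path remains in the residual graph.

2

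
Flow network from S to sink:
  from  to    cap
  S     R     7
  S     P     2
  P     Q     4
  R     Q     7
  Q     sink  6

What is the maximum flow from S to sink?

Augment S→P→Q→sink: bottleneck 2. Total 2.
Augment S→R→Q→sink: bottleneck 4. Total 6.
No augmenting path remains in the residual graph.

6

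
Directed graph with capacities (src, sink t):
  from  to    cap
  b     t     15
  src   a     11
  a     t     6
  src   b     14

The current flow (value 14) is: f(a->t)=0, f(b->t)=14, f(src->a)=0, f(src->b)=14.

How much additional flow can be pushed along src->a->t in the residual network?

6

Residual capacities along the path: src->a: 11, a->t: 6.
Minimum is 6.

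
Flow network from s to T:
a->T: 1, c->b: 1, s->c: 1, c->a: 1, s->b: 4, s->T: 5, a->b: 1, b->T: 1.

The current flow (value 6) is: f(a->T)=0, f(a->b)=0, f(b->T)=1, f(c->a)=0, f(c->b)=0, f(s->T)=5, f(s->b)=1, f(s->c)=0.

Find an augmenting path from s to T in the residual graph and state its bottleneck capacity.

Residual along s->c->a->T: s->c: 1, c->a: 1, a->T: 1.
Bottleneck = min = 1.

s->c->a->T, bottleneck 1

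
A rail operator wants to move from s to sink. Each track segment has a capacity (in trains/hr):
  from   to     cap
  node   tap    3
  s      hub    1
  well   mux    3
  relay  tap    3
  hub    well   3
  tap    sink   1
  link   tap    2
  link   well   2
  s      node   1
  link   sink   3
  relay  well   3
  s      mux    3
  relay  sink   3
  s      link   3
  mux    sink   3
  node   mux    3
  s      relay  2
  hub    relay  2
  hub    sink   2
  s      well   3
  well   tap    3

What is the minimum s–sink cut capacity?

Max flow = 10 (via 5 augmenting paths).
In the residual at optimum, the set reachable from s is {mux, node, s, tap, well}.
Cut edges: s→hub (cap 1), s→relay (cap 2), s→link (cap 3), tap→sink (cap 1), mux→sink (cap 3). Sum = 10.

10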